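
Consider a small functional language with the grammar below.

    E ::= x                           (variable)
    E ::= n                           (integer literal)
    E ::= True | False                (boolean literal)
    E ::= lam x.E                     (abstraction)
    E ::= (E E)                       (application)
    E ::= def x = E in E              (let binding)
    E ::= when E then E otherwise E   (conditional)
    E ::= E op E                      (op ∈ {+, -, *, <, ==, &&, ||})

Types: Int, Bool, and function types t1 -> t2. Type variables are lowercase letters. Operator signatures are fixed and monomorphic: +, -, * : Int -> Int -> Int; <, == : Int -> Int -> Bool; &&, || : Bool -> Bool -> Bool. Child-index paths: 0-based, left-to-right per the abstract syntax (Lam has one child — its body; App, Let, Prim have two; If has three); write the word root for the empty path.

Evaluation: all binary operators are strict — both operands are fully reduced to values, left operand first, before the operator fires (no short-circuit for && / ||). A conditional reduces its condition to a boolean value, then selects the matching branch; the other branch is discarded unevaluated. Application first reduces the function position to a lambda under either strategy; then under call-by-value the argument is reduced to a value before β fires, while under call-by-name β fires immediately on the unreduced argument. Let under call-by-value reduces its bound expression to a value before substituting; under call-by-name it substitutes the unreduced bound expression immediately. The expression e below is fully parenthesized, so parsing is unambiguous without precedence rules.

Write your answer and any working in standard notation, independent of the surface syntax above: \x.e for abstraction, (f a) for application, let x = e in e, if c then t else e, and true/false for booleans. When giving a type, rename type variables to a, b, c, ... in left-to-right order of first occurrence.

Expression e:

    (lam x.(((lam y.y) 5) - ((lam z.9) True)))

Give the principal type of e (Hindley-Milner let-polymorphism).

Answer: a -> Int

Trace:
y : b
\y._ : b -> b
  unify b -> b ~ Int -> c
  unify b ~ Int
  unify Int ~ c
_ _ : Int
  unify Int ~ Int
\z._ : d -> Int
  unify d -> Int ~ Bool -> e
  unify d ~ Bool
  unify Int ~ e
_ _ : Int
  unify Int ~ Int
\x._ : a -> Int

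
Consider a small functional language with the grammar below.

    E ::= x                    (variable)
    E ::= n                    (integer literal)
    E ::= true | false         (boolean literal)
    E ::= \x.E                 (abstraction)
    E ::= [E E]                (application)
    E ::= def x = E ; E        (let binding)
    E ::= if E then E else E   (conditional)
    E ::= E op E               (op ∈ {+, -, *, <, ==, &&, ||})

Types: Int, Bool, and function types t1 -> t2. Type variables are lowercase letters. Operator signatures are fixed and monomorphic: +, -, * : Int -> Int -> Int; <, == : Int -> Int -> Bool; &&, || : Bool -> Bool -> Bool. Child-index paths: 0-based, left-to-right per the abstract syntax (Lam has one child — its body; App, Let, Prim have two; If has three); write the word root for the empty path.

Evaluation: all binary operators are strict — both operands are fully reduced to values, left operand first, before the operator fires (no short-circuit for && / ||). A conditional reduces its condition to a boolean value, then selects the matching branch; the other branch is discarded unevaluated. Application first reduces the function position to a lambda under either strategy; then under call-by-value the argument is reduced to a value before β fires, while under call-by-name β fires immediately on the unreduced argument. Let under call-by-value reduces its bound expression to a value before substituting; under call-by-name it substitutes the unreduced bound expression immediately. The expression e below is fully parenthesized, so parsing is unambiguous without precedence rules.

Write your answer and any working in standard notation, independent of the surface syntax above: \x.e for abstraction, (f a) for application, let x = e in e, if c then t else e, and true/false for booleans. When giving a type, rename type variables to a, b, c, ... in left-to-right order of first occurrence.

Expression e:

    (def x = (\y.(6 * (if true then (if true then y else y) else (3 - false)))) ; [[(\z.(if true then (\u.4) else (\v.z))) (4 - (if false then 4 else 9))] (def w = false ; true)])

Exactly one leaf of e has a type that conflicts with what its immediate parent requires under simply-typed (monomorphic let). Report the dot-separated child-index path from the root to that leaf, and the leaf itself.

Trace:
  unify Int ~ Int
  unify Bool ~ Bool
  unify Bool ~ Bool
y : a
y : a
  unify a ~ a
  unify Int ~ Int
  unify Bool ~ Int
  FAIL: mismatch Bool ~ Int

Answer: 0.0.1.2.1 : false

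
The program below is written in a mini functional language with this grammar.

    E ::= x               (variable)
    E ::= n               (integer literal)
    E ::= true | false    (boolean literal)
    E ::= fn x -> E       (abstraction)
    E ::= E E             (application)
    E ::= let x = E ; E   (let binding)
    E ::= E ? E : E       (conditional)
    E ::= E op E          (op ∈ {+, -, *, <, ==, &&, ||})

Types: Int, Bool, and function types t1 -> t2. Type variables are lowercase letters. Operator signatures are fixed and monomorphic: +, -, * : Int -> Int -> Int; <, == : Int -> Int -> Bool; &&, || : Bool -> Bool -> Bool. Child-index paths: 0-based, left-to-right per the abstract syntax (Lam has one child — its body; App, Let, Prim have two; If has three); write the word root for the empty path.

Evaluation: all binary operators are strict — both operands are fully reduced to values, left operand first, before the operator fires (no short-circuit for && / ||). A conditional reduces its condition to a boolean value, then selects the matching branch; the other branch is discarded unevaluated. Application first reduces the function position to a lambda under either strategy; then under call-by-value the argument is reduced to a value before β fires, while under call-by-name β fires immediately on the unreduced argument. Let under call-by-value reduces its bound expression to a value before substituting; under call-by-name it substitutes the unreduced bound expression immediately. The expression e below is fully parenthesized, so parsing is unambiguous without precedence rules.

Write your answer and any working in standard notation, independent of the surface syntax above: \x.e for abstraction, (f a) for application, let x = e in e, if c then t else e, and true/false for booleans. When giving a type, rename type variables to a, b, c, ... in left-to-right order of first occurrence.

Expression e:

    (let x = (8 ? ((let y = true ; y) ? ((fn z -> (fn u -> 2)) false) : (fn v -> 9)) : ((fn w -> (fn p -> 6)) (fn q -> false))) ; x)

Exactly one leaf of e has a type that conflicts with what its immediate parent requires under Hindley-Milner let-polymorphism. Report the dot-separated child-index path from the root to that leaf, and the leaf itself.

Answer: 0.0 : 8

Working:
  unify Int ~ Bool
  FAIL: mismatch Int ~ Bool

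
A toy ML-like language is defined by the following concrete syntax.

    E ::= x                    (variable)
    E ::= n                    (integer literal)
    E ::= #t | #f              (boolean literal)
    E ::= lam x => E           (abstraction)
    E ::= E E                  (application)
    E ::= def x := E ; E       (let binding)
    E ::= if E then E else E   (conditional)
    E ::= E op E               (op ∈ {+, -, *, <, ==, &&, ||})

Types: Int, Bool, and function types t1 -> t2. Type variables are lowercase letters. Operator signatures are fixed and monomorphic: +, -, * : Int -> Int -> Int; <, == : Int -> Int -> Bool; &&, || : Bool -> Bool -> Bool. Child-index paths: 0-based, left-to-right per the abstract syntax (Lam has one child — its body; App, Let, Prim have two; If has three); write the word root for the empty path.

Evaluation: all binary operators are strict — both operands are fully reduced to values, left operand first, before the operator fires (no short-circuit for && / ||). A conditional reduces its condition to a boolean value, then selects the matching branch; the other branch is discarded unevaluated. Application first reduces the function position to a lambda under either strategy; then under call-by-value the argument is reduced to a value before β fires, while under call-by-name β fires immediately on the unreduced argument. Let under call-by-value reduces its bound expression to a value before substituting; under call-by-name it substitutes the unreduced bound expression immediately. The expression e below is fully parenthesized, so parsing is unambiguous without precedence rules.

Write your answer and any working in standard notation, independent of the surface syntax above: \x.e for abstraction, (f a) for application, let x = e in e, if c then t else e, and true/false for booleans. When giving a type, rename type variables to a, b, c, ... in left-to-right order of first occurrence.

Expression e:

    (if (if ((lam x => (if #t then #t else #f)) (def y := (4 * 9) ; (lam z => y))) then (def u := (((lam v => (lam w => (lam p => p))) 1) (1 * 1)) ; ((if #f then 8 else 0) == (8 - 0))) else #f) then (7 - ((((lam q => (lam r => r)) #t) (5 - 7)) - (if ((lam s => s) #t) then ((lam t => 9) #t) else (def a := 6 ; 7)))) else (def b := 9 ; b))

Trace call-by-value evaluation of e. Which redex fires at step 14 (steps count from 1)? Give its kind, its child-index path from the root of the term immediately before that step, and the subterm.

Answer: let at root : (let b = 9 in b)

Trace:
step 0: (if (if ((\x.(if true then true else false)) (let y = (4 * 9) in (\z.y))) then (let u = (((\v.(\w.(\p.p))) 1) (1 * 1)) in ((if false then 8 else 0) == (8 - 0))) else false) then (7 - ((((\q.(\r.r)) true) (5 - 7)) - (if ((\s.s) true) then ((\t.9) true) else (let a = 6 in 7)))) else (let b = 9 in b))
step 1: [delta@0.0.1.0] (if (if ((\x.(if true then true else false)) (let y = 36 in (\z.y))) then (let u = (((\v.(\w.(\p.p))) 1) (1 * 1)) in ((if false then 8 else 0) == (8 - 0))) else false) then (7 - ((((\q.(\r.r)) true) (5 - 7)) - (if ((\s.s) true) then ((\t.9) true) else (let a = 6 in 7)))) else (let b = 9 in b))
step 2: [let@0.0.1] (if (if ((\x.(if true then true else false)) (\z.36)) then (let u = (((\v.(\w.(\p.p))) 1) (1 * 1)) in ((if false then 8 else 0) == (8 - 0))) else false) then (7 - ((((\q.(\r.r)) true) (5 - 7)) - (if ((\s.s) true) then ((\t.9) true) else (let a = 6 in 7)))) else (let b = 9 in b))
step 3: [beta@0.0] (if (if (if true then true else false) then (let u = (((\v.(\w.(\p.p))) 1) (1 * 1)) in ((if false then 8 else 0) == (8 - 0))) else false) then (7 - ((((\q.(\r.r)) true) (5 - 7)) - (if ((\s.s) true) then ((\t.9) true) else (let a = 6 in 7)))) else (let b = 9 in b))
step 4: [if@0.0] (if (if true then (let u = (((\v.(\w.(\p.p))) 1) (1 * 1)) in ((if false then 8 else 0) == (8 - 0))) else false) then (7 - ((((\q.(\r.r)) true) (5 - 7)) - (if ((\s.s) true) then ((\t.9) true) else (let a = 6 in 7)))) else (let b = 9 in b))
step 5: [if@0] (if (let u = (((\v.(\w.(\p.p))) 1) (1 * 1)) in ((if false then 8 else 0) == (8 - 0))) then (7 - ((((\q.(\r.r)) true) (5 - 7)) - (if ((\s.s) true) then ((\t.9) true) else (let a = 6 in 7)))) else (let b = 9 in b))
step 6: [beta@0.0.0] (if (let u = ((\w.(\p.p)) (1 * 1)) in ((if false then 8 else 0) == (8 - 0))) then (7 - ((((\q.(\r.r)) true) (5 - 7)) - (if ((\s.s) true) then ((\t.9) true) else (let a = 6 in 7)))) else (let b = 9 in b))
step 7: [delta@0.0.1] (if (let u = ((\w.(\p.p)) 1) in ((if false then 8 else 0) == (8 - 0))) then (7 - ((((\q.(\r.r)) true) (5 - 7)) - (if ((\s.s) true) then ((\t.9) true) else (let a = 6 in 7)))) else (let b = 9 in b))
step 8: [beta@0.0] (if (let u = (\p.p) in ((if false then 8 else 0) == (8 - 0))) then (7 - ((((\q.(\r.r)) true) (5 - 7)) - (if ((\s.s) true) then ((\t.9) true) else (let a = 6 in 7)))) else (let b = 9 in b))
step 9: [let@0] (if ((if false then 8 else 0) == (8 - 0)) then (7 - ((((\q.(\r.r)) true) (5 - 7)) - (if ((\s.s) true) then ((\t.9) true) else (let a = 6 in 7)))) else (let b = 9 in b))
step 10: [if@0.0] (if (0 == (8 - 0)) then (7 - ((((\q.(\r.r)) true) (5 - 7)) - (if ((\s.s) true) then ((\t.9) true) else (let a = 6 in 7)))) else (let b = 9 in b))
step 11: [delta@0.1] (if (0 == 8) then (7 - ((((\q.(\r.r)) true) (5 - 7)) - (if ((\s.s) true) then ((\t.9) true) else (let a = 6 in 7)))) else (let b = 9 in b))
step 12: [delta@0] (if false then (7 - ((((\q.(\r.r)) true) (5 - 7)) - (if ((\s.s) true) then ((\t.9) true) else (let a = 6 in 7)))) else (let b = 9 in b))
step 13: [if@root] (let b = 9 in b)
step 14: [let@root] 9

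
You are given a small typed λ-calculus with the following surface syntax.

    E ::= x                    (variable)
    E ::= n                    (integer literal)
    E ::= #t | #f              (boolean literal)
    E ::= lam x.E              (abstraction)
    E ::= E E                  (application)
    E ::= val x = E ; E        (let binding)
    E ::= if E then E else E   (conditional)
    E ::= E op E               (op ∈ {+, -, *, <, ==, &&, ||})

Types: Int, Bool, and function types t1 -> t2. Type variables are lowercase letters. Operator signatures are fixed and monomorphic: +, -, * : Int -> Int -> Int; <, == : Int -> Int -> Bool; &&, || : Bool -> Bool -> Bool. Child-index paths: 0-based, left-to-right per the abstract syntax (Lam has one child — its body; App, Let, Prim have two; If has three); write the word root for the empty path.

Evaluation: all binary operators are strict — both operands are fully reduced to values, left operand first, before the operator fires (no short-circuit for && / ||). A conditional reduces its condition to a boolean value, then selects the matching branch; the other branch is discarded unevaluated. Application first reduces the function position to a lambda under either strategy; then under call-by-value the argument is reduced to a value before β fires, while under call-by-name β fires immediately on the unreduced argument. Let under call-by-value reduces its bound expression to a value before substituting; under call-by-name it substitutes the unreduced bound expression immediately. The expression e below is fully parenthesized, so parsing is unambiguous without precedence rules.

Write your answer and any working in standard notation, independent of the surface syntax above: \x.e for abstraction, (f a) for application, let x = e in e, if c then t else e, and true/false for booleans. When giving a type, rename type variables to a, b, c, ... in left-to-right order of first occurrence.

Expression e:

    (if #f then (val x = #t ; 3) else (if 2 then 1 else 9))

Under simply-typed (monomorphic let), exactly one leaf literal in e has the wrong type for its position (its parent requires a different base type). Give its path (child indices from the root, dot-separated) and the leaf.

Trace:
  unify Bool ~ Bool
let x : Bool
  unify Int ~ Bool
  FAIL: mismatch Int ~ Bool

Answer: 2.0 : 2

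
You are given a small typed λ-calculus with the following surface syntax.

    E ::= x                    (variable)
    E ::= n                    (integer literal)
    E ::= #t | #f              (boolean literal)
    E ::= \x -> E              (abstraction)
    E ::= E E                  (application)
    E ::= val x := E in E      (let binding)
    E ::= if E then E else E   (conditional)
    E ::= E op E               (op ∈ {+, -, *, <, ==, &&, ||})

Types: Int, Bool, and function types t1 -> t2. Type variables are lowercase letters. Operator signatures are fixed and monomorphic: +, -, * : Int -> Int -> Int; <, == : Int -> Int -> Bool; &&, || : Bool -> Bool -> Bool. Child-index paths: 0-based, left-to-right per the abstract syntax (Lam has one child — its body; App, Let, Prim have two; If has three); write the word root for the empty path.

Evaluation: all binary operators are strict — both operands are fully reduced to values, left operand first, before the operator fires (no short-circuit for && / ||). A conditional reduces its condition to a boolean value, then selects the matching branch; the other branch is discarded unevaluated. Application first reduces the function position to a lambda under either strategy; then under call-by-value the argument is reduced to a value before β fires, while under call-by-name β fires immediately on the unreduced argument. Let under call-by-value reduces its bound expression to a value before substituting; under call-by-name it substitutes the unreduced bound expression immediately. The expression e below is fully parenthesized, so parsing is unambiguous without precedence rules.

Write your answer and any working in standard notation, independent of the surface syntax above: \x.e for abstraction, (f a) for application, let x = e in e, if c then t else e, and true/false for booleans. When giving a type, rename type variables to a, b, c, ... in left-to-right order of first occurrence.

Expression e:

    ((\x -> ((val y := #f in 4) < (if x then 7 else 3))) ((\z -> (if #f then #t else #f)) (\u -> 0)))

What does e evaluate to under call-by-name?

Derivation:
step 0: ((\x.((let y = false in 4) < (if x then 7 else 3))) ((\z.(if false then true else false)) (\u.0)))
step 1: [beta@root] ((let y = false in 4) < (if ((\z.(if false then true else false)) (\u.0)) then 7 else 3))
step 2: [let@0] (4 < (if ((\z.(if false then true else false)) (\u.0)) then 7 else 3))
step 3: [beta@1.0] (4 < (if (if false then true else false) then 7 else 3))
step 4: [if@1.0] (4 < (if false then 7 else 3))
step 5: [if@1] (4 < 3)
step 6: [delta@root] false

Answer: false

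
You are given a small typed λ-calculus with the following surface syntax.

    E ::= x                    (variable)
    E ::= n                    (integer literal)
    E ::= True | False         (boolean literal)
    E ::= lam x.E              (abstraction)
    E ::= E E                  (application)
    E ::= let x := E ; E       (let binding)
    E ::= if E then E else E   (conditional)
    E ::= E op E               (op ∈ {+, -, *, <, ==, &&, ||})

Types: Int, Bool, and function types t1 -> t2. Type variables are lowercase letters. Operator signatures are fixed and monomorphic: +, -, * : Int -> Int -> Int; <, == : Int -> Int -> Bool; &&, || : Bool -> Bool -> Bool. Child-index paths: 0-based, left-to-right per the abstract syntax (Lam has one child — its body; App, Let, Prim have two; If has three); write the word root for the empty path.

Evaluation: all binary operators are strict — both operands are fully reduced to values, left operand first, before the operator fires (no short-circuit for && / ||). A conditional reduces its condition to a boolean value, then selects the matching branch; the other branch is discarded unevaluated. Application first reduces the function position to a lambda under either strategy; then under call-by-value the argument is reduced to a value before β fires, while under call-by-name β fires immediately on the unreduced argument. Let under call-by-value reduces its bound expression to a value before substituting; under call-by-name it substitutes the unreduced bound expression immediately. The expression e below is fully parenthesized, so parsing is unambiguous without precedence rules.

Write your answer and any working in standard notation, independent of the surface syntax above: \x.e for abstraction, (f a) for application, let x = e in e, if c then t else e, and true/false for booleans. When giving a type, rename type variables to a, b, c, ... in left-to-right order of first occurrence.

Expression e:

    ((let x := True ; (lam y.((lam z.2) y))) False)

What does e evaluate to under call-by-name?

Answer: 2

Trace:
step 0: ((let x = true in (\y.((\z.2) y))) false)
step 1: [let@0] ((\y.((\z.2) y)) false)
step 2: [beta@root] ((\z.2) false)
step 3: [beta@root] 2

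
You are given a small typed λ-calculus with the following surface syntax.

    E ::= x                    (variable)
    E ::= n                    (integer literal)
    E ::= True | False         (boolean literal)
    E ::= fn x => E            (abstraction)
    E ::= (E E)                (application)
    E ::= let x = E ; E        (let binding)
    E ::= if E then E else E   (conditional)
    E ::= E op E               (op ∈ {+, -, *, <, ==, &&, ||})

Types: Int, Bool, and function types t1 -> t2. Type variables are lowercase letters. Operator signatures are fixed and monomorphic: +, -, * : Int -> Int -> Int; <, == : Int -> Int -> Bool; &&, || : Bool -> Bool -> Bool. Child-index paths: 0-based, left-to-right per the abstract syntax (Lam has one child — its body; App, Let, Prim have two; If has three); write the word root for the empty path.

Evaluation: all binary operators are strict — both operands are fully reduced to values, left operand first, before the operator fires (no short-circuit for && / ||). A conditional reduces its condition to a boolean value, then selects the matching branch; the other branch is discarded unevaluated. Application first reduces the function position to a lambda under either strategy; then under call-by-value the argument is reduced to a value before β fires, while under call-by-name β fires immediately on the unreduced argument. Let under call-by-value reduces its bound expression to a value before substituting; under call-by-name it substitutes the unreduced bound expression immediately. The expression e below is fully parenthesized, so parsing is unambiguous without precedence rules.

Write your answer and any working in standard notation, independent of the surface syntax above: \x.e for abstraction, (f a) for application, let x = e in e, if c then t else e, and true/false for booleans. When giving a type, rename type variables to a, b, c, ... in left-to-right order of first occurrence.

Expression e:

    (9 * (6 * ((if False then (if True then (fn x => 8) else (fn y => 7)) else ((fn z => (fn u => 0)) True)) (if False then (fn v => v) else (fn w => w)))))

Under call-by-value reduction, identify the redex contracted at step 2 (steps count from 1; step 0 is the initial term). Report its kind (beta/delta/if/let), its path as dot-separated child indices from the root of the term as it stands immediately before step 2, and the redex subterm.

Answer: beta at 1.1.0 : ((\z.(\u.0)) true)

Derivation:
step 0: (9 * (6 * ((if false then (if true then (\x.8) else (\y.7)) else ((\z.(\u.0)) true)) (if false then (\v.v) else (\w.w)))))
step 1: [if@1.1.0] (9 * (6 * (((\z.(\u.0)) true) (if false then (\v.v) else (\w.w)))))
step 2: [beta@1.1.0] (9 * (6 * ((\u.0) (if false then (\v.v) else (\w.w)))))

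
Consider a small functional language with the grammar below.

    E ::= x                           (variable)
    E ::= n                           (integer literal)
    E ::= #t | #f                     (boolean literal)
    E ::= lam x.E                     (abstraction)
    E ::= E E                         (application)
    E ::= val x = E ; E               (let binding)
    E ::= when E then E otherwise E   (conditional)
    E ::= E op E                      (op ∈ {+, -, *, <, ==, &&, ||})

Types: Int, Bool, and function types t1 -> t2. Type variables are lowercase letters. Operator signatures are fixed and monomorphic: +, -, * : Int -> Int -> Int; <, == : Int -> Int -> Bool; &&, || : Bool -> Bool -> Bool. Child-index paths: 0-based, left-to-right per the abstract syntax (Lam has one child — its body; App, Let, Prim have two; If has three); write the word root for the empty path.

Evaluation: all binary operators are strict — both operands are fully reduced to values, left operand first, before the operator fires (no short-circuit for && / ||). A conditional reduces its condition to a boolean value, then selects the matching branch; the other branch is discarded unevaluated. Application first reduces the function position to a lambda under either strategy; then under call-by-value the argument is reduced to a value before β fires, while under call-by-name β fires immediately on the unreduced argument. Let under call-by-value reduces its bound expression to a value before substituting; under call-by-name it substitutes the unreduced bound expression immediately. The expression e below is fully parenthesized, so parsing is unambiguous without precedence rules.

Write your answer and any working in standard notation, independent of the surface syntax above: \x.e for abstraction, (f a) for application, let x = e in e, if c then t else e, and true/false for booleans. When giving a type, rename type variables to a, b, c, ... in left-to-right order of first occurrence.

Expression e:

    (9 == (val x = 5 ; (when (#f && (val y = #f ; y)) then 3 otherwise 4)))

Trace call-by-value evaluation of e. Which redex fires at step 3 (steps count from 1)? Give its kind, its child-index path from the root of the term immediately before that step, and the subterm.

Derivation:
step 0: (9 == (let x = 5 in (if (false && (let y = false in y)) then 3 else 4)))
step 1: [let@1] (9 == (if (false && (let y = false in y)) then 3 else 4))
step 2: [let@1.0.1] (9 == (if (false && false) then 3 else 4))
step 3: [delta@1.0] (9 == (if false then 3 else 4))

Answer: delta at 1.0 : (false && false)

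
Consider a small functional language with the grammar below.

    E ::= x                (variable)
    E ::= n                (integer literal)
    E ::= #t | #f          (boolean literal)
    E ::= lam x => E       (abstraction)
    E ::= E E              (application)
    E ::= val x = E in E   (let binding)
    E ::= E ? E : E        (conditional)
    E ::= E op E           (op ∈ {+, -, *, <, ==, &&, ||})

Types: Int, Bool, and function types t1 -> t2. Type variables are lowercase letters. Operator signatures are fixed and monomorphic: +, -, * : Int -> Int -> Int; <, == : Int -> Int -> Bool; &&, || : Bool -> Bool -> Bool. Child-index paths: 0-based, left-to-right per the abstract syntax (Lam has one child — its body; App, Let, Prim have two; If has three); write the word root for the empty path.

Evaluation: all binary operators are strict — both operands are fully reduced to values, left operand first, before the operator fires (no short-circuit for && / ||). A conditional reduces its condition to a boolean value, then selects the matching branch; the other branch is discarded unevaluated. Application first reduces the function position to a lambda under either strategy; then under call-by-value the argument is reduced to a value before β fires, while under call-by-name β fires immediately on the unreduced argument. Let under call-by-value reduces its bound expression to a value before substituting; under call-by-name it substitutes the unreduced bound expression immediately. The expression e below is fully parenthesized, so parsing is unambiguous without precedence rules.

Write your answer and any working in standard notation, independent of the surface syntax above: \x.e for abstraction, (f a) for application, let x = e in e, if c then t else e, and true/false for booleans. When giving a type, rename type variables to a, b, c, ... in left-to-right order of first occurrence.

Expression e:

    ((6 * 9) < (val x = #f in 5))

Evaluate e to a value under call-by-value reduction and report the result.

Derivation:
step 0: ((6 * 9) < (let x = false in 5))
step 1: [delta@0] (54 < (let x = false in 5))
step 2: [let@1] (54 < 5)
step 3: [delta@root] false

Answer: false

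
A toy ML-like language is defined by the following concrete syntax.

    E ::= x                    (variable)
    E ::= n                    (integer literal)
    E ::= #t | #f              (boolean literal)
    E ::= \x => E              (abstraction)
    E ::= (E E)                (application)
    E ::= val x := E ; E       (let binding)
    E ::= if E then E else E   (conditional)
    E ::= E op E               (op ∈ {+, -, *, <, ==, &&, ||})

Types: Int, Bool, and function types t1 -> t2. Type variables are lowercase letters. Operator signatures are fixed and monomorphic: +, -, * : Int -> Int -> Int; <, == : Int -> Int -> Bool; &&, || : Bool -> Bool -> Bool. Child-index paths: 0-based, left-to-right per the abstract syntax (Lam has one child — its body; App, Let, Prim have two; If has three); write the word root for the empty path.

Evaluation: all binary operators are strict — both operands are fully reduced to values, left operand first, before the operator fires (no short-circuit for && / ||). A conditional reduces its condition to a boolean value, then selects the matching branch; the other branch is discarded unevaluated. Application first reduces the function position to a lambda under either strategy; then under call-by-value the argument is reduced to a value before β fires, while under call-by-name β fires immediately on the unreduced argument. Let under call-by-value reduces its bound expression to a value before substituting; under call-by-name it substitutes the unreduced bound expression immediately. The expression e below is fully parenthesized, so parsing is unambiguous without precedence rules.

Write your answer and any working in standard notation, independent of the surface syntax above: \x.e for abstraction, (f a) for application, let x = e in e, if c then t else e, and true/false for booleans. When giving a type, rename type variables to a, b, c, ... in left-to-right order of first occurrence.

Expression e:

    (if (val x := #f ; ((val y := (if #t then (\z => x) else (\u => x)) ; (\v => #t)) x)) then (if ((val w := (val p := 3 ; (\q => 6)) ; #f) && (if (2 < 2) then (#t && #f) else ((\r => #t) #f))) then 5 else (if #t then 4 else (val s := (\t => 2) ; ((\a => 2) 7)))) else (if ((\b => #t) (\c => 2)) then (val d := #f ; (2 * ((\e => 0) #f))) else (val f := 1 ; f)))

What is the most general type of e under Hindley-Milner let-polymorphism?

Answer: Int

Trace:
let x : Bool
  unify Bool ~ Bool
x : Bool
\z._ : a -> Bool
x : Bool
\u._ : b -> Bool
  unify a -> Bool ~ b -> Bool
  unify a ~ b
  unify Bool ~ Bool
let y : forall. b -> Bool
\v._ : c -> Bool
x : Bool
  unify c -> Bool ~ Bool -> d
  unify c ~ Bool
  unify Bool ~ d
_ _ : Bool
  unify Bool ~ Bool
let p : Int
\q._ : e -> Int
let w : forall. e -> Int
  unify Bool ~ Bool
  unify Int ~ Int
  unify Int ~ Int
  unify Bool ~ Bool
  unify Bool ~ Bool
  unify Bool ~ Bool
\r._ : f -> Bool
  unify f -> Bool ~ Bool -> g
  unify f ~ Bool
  unify Bool ~ g
_ _ : Bool
  unify Bool ~ Bool
  unify Bool ~ Bool
  unify Bool ~ Bool
  unify Bool ~ Bool
\t._ : h -> Int
let s : forall. h -> Int
\a._ : i -> Int
  unify i -> Int ~ Int -> j
  unify i ~ Int
  unify Int ~ j
_ _ : Int
  unify Int ~ Int
  unify Int ~ Int
\b._ : k -> Bool
\c._ : l -> Int
  unify k -> Bool ~ (l -> Int) -> m
  unify k ~ l -> Int
  unify Bool ~ m
_ _ : Bool
  unify Bool ~ Bool
let d : Bool
  unify Int ~ Int
\e._ : n -> Int
  unify n -> Int ~ Bool -> o
  unify n ~ Bool
  unify Int ~ o
_ _ : Int
  unify Int ~ Int
let f : Int
f : Int
  unify Int ~ Int
  unify Int ~ Int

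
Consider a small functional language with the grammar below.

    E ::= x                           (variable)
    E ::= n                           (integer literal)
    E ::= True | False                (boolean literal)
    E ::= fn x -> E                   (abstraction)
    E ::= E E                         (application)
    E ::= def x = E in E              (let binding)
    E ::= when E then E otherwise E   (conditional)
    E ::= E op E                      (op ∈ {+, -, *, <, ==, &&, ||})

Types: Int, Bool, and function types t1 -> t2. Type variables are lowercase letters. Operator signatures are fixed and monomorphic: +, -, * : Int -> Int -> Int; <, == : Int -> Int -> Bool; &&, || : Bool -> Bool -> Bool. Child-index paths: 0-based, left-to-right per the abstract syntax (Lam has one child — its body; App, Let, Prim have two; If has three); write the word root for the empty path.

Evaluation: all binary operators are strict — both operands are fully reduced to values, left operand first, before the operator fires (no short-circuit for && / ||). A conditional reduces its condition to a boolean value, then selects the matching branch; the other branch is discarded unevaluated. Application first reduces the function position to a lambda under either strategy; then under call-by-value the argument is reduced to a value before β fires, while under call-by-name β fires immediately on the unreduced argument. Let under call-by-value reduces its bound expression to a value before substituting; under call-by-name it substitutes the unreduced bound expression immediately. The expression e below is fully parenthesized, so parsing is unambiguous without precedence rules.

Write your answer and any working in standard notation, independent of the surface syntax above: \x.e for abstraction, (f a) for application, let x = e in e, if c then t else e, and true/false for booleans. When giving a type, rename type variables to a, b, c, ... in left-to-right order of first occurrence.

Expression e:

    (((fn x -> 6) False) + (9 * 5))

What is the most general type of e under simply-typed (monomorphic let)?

Derivation:
\x._ : a -> Int
  unify a -> Int ~ Bool -> b
  unify a ~ Bool
  unify Int ~ b
_ _ : Int
  unify Int ~ Int
  unify Int ~ Int
  unify Int ~ Int
  unify Int ~ Int

Answer: Int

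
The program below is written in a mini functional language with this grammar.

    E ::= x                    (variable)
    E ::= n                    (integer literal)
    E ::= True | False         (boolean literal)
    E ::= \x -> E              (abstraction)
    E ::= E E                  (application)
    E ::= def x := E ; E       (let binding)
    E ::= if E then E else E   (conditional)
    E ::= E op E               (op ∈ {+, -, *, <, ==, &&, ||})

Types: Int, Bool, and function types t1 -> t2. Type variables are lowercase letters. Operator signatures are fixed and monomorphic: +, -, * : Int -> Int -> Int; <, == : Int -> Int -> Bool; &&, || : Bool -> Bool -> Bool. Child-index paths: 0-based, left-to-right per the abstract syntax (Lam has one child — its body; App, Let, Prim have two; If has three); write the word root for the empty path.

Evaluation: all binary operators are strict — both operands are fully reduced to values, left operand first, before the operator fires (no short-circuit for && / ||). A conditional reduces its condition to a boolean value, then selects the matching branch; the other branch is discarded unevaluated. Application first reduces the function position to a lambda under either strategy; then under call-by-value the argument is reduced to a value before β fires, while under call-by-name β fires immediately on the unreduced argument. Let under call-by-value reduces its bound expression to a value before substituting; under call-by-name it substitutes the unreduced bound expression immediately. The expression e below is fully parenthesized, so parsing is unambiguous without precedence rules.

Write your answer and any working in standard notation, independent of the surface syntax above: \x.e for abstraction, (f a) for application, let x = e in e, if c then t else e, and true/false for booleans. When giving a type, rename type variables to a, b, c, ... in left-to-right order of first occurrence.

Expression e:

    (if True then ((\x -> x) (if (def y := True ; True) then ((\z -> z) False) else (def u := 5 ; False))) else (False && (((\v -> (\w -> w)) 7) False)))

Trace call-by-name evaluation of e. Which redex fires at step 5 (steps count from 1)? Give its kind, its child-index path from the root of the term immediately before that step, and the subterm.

Answer: beta at root : ((\z.z) false)

Derivation:
step 0: (if true then ((\x.x) (if (let y = true in true) then ((\z.z) false) else (let u = 5 in false))) else (false && (((\v.(\w.w)) 7) false)))
step 1: [if@root] ((\x.x) (if (let y = true in true) then ((\z.z) false) else (let u = 5 in false)))
step 2: [beta@root] (if (let y = true in true) then ((\z.z) false) else (let u = 5 in false))
step 3: [let@0] (if true then ((\z.z) false) else (let u = 5 in false))
step 4: [if@root] ((\z.z) false)
step 5: [beta@root] false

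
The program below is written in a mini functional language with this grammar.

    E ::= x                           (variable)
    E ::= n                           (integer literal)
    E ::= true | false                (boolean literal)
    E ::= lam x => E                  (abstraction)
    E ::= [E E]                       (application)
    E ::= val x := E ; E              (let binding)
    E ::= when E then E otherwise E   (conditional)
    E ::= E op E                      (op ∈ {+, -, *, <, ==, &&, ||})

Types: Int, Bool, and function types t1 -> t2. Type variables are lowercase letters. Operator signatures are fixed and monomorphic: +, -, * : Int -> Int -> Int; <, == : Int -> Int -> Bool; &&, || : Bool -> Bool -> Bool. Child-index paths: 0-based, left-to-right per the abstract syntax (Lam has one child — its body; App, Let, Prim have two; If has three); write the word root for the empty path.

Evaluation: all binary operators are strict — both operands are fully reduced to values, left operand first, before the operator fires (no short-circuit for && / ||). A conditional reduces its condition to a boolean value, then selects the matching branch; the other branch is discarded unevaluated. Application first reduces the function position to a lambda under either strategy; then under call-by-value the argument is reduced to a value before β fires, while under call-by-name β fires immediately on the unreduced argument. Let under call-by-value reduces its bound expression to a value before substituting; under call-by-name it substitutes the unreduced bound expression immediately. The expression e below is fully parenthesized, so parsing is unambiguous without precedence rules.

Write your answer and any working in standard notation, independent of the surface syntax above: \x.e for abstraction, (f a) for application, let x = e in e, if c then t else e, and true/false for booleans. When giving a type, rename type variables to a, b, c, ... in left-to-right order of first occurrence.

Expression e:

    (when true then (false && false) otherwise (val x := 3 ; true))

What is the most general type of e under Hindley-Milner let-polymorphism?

Derivation:
  unify Bool ~ Bool
  unify Bool ~ Bool
  unify Bool ~ Bool
let x : Int
  unify Bool ~ Bool

Answer: Bool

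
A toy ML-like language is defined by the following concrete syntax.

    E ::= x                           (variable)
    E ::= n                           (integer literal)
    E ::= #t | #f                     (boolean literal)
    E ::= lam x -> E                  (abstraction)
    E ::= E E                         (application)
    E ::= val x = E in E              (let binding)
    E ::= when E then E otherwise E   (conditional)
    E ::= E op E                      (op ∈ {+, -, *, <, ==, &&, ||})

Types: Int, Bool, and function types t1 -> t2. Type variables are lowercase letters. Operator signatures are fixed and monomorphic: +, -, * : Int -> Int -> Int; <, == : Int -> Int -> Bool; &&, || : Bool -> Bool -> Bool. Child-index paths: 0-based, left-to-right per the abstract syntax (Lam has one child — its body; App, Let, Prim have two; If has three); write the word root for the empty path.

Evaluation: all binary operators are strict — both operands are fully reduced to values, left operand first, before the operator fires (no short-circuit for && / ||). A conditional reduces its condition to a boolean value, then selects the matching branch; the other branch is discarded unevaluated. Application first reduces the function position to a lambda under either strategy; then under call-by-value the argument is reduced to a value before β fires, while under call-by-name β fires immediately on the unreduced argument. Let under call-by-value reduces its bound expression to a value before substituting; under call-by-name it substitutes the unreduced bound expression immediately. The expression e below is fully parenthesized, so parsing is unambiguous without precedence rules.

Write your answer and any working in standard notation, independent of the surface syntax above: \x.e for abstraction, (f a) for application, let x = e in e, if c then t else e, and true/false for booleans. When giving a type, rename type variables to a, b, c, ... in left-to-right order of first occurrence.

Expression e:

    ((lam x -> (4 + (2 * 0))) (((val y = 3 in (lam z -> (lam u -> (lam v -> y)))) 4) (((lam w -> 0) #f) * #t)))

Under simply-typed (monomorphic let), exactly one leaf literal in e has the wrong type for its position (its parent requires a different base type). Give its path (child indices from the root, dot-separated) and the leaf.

Working:
  unify Int ~ Int
  unify Int ~ Int
  unify Int ~ Int
  unify Int ~ Int
\x._ : a -> Int
let y : Int
y : Int
\v._ : d -> Int
\u._ : c -> d -> Int
\z._ : b -> c -> d -> Int
  unify b -> c -> d -> Int ~ Int -> e
  unify b ~ Int
  unify c -> d -> Int ~ e
_ _ : c -> d -> Int
\w._ : f -> Int
  unify f -> Int ~ Bool -> g
  unify f ~ Bool
  unify Int ~ g
_ _ : Int
  unify Int ~ Int
  unify Bool ~ Int
  FAIL: mismatch Bool ~ Int

Answer: 1.1.1 : true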